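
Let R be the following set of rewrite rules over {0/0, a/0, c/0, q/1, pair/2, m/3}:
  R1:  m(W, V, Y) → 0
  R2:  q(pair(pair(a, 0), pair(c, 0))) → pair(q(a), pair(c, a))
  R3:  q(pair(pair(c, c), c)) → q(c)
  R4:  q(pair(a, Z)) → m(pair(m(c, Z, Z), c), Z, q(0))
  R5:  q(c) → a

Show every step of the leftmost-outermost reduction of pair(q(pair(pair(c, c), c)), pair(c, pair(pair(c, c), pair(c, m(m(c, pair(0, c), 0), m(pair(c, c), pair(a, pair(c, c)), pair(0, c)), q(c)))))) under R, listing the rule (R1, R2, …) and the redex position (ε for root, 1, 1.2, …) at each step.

pair(a, pair(c, pair(pair(c, c), pair(c, 0))))

1. pair(q(pair(pair(c, c), c)), pair(c, pair(pair(c, c), pair(c, m(m(c, pair(0, c), 0), m(pair(c, c), pair(a, pair(c, c)), pair(0, c)), q(c))))))  →  pair(q(c), pair(c, pair(pair(c, c), pair(c, m(m(c, pair(0, c), 0), m(pair(c, c), pair(a, pair(c, c)), pair(0, c)), q(c))))))   [R3 at 1]
2. pair(q(c), pair(c, pair(pair(c, c), pair(c, m(m(c, pair(0, c), 0), m(pair(c, c), pair(a, pair(c, c)), pair(0, c)), q(c))))))  →  pair(a, pair(c, pair(pair(c, c), pair(c, m(m(c, pair(0, c), 0), m(pair(c, c), pair(a, pair(c, c)), pair(0, c)), q(c))))))   [R5 at 1]
3. pair(a, pair(c, pair(pair(c, c), pair(c, m(m(c, pair(0, c), 0), m(pair(c, c), pair(a, pair(c, c)), pair(0, c)), q(c))))))  →  pair(a, pair(c, pair(pair(c, c), pair(c, 0))))   [R1 at 2.2.2.2]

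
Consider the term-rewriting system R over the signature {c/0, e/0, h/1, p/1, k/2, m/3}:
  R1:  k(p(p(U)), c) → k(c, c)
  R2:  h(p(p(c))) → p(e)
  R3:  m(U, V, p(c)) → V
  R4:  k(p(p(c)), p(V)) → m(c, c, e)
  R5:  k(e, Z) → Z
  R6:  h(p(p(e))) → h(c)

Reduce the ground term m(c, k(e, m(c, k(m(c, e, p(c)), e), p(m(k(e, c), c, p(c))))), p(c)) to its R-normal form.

1. m(c, k(e, m(c, k(m(c, e, p(c)), e), p(m(k(e, c), c, p(c))))), p(c))  →  k(e, m(c, k(m(c, e, p(c)), e), p(m(k(e, c), c, p(c)))))   [R3 at ε]
2. k(e, m(c, k(m(c, e, p(c)), e), p(m(k(e, c), c, p(c)))))  →  m(c, k(m(c, e, p(c)), e), p(m(k(e, c), c, p(c))))   [R5 at ε]
3. m(c, k(m(c, e, p(c)), e), p(m(k(e, c), c, p(c))))  →  m(c, k(e, e), p(m(k(e, c), c, p(c))))   [R3 at 2.1]
4. m(c, k(e, e), p(m(k(e, c), c, p(c))))  →  m(c, e, p(m(k(e, c), c, p(c))))   [R5 at 2]
5. m(c, e, p(m(k(e, c), c, p(c))))  →  m(c, e, p(c))   [R3 at 3.1]
6. m(c, e, p(c))  →  e   [R3 at ε]

e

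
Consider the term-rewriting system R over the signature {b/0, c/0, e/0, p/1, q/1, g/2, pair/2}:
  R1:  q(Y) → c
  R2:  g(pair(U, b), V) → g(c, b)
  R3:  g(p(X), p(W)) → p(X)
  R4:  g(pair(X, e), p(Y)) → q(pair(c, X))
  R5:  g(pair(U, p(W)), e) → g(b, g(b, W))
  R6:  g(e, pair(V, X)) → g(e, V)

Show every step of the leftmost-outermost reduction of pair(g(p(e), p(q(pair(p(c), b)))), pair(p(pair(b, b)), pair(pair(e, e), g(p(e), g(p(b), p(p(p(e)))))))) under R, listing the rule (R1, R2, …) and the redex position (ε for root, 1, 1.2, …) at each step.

pair(p(e), pair(p(pair(b, b)), pair(pair(e, e), p(e))))

1. pair(g(p(e), p(q(pair(p(c), b)))), pair(p(pair(b, b)), pair(pair(e, e), g(p(e), g(p(b), p(p(p(e))))))))  →  pair(p(e), pair(p(pair(b, b)), pair(pair(e, e), g(p(e), g(p(b), p(p(p(e))))))))   [R3 at 1]
2. pair(p(e), pair(p(pair(b, b)), pair(pair(e, e), g(p(e), g(p(b), p(p(p(e))))))))  →  pair(p(e), pair(p(pair(b, b)), pair(pair(e, e), g(p(e), p(b)))))   [R3 at 2.2.2.2]
3. pair(p(e), pair(p(pair(b, b)), pair(pair(e, e), g(p(e), p(b)))))  →  pair(p(e), pair(p(pair(b, b)), pair(pair(e, e), p(e))))   [R3 at 2.2.2]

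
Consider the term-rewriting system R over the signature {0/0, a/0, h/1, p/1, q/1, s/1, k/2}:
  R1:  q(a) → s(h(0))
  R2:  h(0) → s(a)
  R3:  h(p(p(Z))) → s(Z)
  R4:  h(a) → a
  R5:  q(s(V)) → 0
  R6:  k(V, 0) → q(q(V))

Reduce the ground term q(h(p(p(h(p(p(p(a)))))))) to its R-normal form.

0

1. q(h(p(p(h(p(p(p(a))))))))  →  q(s(h(p(p(p(a))))))   [R3 at 1]
2. q(s(h(p(p(p(a))))))  →  0   [R5 at ε]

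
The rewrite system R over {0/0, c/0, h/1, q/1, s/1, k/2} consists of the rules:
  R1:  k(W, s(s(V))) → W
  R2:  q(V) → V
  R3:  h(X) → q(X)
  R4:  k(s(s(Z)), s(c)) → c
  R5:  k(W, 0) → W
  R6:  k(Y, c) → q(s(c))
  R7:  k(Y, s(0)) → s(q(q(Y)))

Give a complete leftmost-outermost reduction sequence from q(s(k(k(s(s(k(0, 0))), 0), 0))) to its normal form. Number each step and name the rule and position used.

s(s(s(0)))

1. q(s(k(k(s(s(k(0, 0))), 0), 0)))  →  s(k(k(s(s(k(0, 0))), 0), 0))   [R2 at ε]
2. s(k(k(s(s(k(0, 0))), 0), 0))  →  s(k(s(s(k(0, 0))), 0))   [R5 at 1]
3. s(k(s(s(k(0, 0))), 0))  →  s(s(s(k(0, 0))))   [R5 at 1]
4. s(s(s(k(0, 0))))  →  s(s(s(0)))   [R5 at 1.1.1]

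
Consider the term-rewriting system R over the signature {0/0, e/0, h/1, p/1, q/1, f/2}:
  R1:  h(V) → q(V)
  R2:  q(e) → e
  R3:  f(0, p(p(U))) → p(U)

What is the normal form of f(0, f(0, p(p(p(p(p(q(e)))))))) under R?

p(p(p(e)))

1. f(0, f(0, p(p(p(p(p(q(e))))))))  →  f(0, p(p(p(p(q(e))))))   [R3 at 2]
2. f(0, p(p(p(p(q(e))))))  →  p(p(p(q(e))))   [R3 at ε]
3. p(p(p(q(e))))  →  p(p(p(e)))   [R2 at 1.1.1]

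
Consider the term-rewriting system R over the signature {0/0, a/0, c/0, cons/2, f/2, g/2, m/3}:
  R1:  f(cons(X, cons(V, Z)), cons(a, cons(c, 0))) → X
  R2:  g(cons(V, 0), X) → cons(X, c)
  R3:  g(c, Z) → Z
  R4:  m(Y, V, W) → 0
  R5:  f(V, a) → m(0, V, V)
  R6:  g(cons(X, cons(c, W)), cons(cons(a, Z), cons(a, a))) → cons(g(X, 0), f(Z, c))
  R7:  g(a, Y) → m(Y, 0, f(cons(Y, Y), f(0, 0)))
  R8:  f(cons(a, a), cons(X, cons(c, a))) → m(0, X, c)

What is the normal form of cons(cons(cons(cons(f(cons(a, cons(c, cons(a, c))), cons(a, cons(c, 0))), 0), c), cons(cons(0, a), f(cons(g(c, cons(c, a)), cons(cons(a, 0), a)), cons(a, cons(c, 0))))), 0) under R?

1. cons(cons(cons(cons(f(cons(a, cons(c, cons(a, c))), cons(a, cons(c, 0))), 0), c), cons(cons(0, a), f(cons(g(c, cons(c, a)), cons(cons(a, 0), a)), cons(a, cons(c, 0))))), 0)  →  cons(cons(cons(cons(a, 0), c), cons(cons(0, a), f(cons(g(c, cons(c, a)), cons(cons(a, 0), a)), cons(a, cons(c, 0))))), 0)   [R1 at 1.1.1.1]
2. cons(cons(cons(cons(a, 0), c), cons(cons(0, a), f(cons(g(c, cons(c, a)), cons(cons(a, 0), a)), cons(a, cons(c, 0))))), 0)  →  cons(cons(cons(cons(a, 0), c), cons(cons(0, a), g(c, cons(c, a)))), 0)   [R1 at 1.2.2]
3. cons(cons(cons(cons(a, 0), c), cons(cons(0, a), g(c, cons(c, a)))), 0)  →  cons(cons(cons(cons(a, 0), c), cons(cons(0, a), cons(c, a))), 0)   [R3 at 1.2.2]

cons(cons(cons(cons(a, 0), c), cons(cons(0, a), cons(c, a))), 0)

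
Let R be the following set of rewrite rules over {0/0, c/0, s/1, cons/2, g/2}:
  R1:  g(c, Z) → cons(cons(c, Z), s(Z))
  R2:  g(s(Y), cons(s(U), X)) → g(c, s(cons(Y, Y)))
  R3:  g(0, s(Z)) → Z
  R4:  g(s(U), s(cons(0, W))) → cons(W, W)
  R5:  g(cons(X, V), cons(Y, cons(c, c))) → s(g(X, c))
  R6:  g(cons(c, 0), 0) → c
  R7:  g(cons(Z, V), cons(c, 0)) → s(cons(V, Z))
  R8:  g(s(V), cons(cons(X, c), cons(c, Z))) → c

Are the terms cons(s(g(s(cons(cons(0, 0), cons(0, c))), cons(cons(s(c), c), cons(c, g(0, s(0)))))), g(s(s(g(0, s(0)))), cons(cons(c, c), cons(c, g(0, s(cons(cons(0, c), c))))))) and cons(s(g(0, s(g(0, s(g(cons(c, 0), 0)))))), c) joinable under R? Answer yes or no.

Reduce t₁ = cons(s(g(s(cons(cons(0, 0), cons(0, c))), cons(cons(s(c), c), cons(c, g(0, s(0)))))), g(s(s(g(0, s(0)))), cons(cons(c, c), cons(c, g(0, s(cons(cons(0, c), c))))))):
1. cons(s(g(s(cons(cons(0, 0), cons(0, c))), cons(cons(s(c), c), cons(c, g(0, s(0)))))), g(s(s(g(0, s(0)))), cons(cons(c, c), cons(c, g(0, s(cons(cons(0, c), c)))))))  →  cons(s(c), g(s(s(g(0, s(0)))), cons(cons(c, c), cons(c, g(0, s(cons(cons(0, c), c)))))))   [R8 at 1.1]
2. cons(s(c), g(s(s(g(0, s(0)))), cons(cons(c, c), cons(c, g(0, s(cons(cons(0, c), c)))))))  →  cons(s(c), c)   [R8 at 2]

Reduce t₂ = cons(s(g(0, s(g(0, s(g(cons(c, 0), 0)))))), c):
1. cons(s(g(0, s(g(0, s(g(cons(c, 0), 0)))))), c)  →  cons(s(g(0, s(g(cons(c, 0), 0)))), c)   [R3 at 1.1]
2. cons(s(g(0, s(g(cons(c, 0), 0)))), c)  →  cons(s(g(cons(c, 0), 0)), c)   [R3 at 1.1]
3. cons(s(g(cons(c, 0), 0)), c)  →  cons(s(c), c)   [R6 at 1.1]

yes — NF(t₁) = cons(s(c), c), NF(t₂) = cons(s(c), c)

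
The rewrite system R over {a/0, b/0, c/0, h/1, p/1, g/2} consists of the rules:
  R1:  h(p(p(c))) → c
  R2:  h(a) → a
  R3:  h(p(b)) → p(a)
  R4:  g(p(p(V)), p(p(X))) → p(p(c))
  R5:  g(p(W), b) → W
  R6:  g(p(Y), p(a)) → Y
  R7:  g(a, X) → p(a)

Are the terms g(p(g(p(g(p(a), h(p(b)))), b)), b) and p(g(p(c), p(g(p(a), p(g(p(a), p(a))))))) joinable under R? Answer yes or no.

no — NF(t₁) = a, NF(t₂) = p(c)

Reduce t₁ = g(p(g(p(g(p(a), h(p(b)))), b)), b):
1. g(p(g(p(g(p(a), h(p(b)))), b)), b)  →  g(p(g(p(a), h(p(b)))), b)   [R5 at ε]
2. g(p(g(p(a), h(p(b)))), b)  →  g(p(a), h(p(b)))   [R5 at ε]
3. g(p(a), h(p(b)))  →  g(p(a), p(a))   [R3 at 2]
4. g(p(a), p(a))  →  a   [R6 at ε]

Reduce t₂ = p(g(p(c), p(g(p(a), p(g(p(a), p(a))))))):
1. p(g(p(c), p(g(p(a), p(g(p(a), p(a)))))))  →  p(g(p(c), p(g(p(a), p(a)))))   [R6 at 1.2.1.2.1]
2. p(g(p(c), p(g(p(a), p(a)))))  →  p(g(p(c), p(a)))   [R6 at 1.2.1]
3. p(g(p(c), p(a)))  →  p(c)   [R6 at 1]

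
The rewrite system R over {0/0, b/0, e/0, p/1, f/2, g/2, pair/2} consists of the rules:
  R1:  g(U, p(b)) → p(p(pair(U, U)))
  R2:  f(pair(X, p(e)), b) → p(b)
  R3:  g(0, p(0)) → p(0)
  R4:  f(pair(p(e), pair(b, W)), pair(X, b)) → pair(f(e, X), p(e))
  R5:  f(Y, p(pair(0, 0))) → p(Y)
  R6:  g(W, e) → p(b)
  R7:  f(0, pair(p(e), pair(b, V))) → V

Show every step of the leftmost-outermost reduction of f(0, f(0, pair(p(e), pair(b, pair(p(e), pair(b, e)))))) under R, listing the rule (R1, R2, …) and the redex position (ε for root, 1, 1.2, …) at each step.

1. f(0, f(0, pair(p(e), pair(b, pair(p(e), pair(b, e))))))  →  f(0, pair(p(e), pair(b, e)))   [R7 at 2]
2. f(0, pair(p(e), pair(b, e)))  →  e   [R7 at ε]

e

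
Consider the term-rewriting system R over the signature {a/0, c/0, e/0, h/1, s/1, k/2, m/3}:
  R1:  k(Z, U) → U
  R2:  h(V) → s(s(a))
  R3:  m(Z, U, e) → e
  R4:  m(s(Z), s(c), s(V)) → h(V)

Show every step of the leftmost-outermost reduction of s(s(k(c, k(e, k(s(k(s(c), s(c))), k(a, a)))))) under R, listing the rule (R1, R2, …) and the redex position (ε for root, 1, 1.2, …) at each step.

s(s(a))

1. s(s(k(c, k(e, k(s(k(s(c), s(c))), k(a, a))))))  →  s(s(k(e, k(s(k(s(c), s(c))), k(a, a)))))   [R1 at 1.1]
2. s(s(k(e, k(s(k(s(c), s(c))), k(a, a)))))  →  s(s(k(s(k(s(c), s(c))), k(a, a))))   [R1 at 1.1]
3. s(s(k(s(k(s(c), s(c))), k(a, a))))  →  s(s(k(a, a)))   [R1 at 1.1]
4. s(s(k(a, a)))  →  s(s(a))   [R1 at 1.1]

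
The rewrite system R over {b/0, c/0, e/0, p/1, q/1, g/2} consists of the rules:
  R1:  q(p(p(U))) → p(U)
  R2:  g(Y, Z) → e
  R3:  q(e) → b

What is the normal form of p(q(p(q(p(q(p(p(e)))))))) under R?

1. p(q(p(q(p(q(p(p(e))))))))  →  p(q(p(q(p(p(e))))))   [R1 at 1.1.1.1.1]
2. p(q(p(q(p(p(e))))))  →  p(q(p(p(e))))   [R1 at 1.1.1]
3. p(q(p(p(e))))  →  p(p(e))   [R1 at 1]

p(p(e))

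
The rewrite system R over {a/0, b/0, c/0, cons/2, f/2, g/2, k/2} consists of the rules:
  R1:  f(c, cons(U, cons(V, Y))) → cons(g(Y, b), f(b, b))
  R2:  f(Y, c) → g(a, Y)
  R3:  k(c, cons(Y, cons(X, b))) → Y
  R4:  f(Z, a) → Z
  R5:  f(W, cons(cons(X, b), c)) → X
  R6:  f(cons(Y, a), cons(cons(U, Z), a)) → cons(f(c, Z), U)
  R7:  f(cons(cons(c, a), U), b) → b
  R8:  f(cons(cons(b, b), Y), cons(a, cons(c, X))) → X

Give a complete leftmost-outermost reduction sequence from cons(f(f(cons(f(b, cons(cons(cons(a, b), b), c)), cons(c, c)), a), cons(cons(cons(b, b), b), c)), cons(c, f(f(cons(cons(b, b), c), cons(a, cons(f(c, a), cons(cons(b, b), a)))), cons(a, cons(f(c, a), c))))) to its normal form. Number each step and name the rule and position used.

cons(cons(b, b), cons(c, c))

1. cons(f(f(cons(f(b, cons(cons(cons(a, b), b), c)), cons(c, c)), a), cons(cons(cons(b, b), b), c)), cons(c, f(f(cons(cons(b, b), c), cons(a, cons(f(c, a), cons(cons(b, b), a)))), cons(a, cons(f(c, a), c)))))  →  cons(cons(b, b), cons(c, f(f(cons(cons(b, b), c), cons(a, cons(f(c, a), cons(cons(b, b), a)))), cons(a, cons(f(c, a), c)))))   [R5 at 1]
2. cons(cons(b, b), cons(c, f(f(cons(cons(b, b), c), cons(a, cons(f(c, a), cons(cons(b, b), a)))), cons(a, cons(f(c, a), c)))))  →  cons(cons(b, b), cons(c, f(f(cons(cons(b, b), c), cons(a, cons(c, cons(cons(b, b), a)))), cons(a, cons(f(c, a), c)))))   [R4 at 2.2.1.2.2.1]
3. cons(cons(b, b), cons(c, f(f(cons(cons(b, b), c), cons(a, cons(c, cons(cons(b, b), a)))), cons(a, cons(f(c, a), c)))))  →  cons(cons(b, b), cons(c, f(cons(cons(b, b), a), cons(a, cons(f(c, a), c)))))   [R8 at 2.2.1]
4. cons(cons(b, b), cons(c, f(cons(cons(b, b), a), cons(a, cons(f(c, a), c)))))  →  cons(cons(b, b), cons(c, f(cons(cons(b, b), a), cons(a, cons(c, c)))))   [R4 at 2.2.2.2.1]
5. cons(cons(b, b), cons(c, f(cons(cons(b, b), a), cons(a, cons(c, c)))))  →  cons(cons(b, b), cons(c, c))   [R8 at 2.2]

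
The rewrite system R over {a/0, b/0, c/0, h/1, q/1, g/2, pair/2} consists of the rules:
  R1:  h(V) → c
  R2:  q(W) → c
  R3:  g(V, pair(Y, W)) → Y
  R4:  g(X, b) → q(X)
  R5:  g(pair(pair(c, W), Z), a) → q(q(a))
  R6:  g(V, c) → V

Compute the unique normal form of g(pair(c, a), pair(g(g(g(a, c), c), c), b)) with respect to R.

1. g(pair(c, a), pair(g(g(g(a, c), c), c), b))  →  g(g(g(a, c), c), c)   [R3 at ε]
2. g(g(g(a, c), c), c)  →  g(g(a, c), c)   [R6 at ε]
3. g(g(a, c), c)  →  g(a, c)   [R6 at ε]
4. g(a, c)  →  a   [R6 at ε]

a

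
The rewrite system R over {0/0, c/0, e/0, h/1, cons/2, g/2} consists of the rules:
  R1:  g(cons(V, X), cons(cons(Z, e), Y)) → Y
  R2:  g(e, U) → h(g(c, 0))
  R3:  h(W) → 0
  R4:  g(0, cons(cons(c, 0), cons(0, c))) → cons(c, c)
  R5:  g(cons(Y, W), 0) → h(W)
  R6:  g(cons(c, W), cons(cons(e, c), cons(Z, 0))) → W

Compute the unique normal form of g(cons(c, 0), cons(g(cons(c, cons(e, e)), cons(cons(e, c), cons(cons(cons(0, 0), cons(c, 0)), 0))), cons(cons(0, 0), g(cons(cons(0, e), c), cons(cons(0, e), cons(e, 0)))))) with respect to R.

cons(cons(0, 0), cons(e, 0))

1. g(cons(c, 0), cons(g(cons(c, cons(e, e)), cons(cons(e, c), cons(cons(cons(0, 0), cons(c, 0)), 0))), cons(cons(0, 0), g(cons(cons(0, e), c), cons(cons(0, e), cons(e, 0))))))  →  g(cons(c, 0), cons(cons(e, e), cons(cons(0, 0), g(cons(cons(0, e), c), cons(cons(0, e), cons(e, 0))))))   [R6 at 2.1]
2. g(cons(c, 0), cons(cons(e, e), cons(cons(0, 0), g(cons(cons(0, e), c), cons(cons(0, e), cons(e, 0))))))  →  cons(cons(0, 0), g(cons(cons(0, e), c), cons(cons(0, e), cons(e, 0))))   [R1 at ε]
3. cons(cons(0, 0), g(cons(cons(0, e), c), cons(cons(0, e), cons(e, 0))))  →  cons(cons(0, 0), cons(e, 0))   [R1 at 2]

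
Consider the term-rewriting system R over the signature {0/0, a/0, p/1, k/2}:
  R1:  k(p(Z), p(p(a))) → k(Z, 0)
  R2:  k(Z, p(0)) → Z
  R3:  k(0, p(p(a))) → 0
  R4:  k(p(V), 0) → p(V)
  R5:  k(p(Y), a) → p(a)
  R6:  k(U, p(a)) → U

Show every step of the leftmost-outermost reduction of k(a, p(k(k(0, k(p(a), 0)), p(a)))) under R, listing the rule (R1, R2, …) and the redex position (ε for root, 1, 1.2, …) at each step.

1. k(a, p(k(k(0, k(p(a), 0)), p(a))))  →  k(a, p(k(0, k(p(a), 0))))   [R6 at 2.1]
2. k(a, p(k(0, k(p(a), 0))))  →  k(a, p(k(0, p(a))))   [R4 at 2.1.2]
3. k(a, p(k(0, p(a))))  →  k(a, p(0))   [R6 at 2.1]
4. k(a, p(0))  →  a   [R2 at ε]

a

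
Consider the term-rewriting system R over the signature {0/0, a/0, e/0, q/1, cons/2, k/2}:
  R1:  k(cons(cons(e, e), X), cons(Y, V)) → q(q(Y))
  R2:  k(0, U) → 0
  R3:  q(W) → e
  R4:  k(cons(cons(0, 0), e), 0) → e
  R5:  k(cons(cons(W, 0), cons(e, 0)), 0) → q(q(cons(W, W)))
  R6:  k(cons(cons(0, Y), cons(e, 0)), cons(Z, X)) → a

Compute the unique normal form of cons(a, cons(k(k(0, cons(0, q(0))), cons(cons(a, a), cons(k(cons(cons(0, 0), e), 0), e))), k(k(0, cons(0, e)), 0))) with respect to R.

1. cons(a, cons(k(k(0, cons(0, q(0))), cons(cons(a, a), cons(k(cons(cons(0, 0), e), 0), e))), k(k(0, cons(0, e)), 0)))  →  cons(a, cons(k(0, cons(cons(a, a), cons(k(cons(cons(0, 0), e), 0), e))), k(k(0, cons(0, e)), 0)))   [R2 at 2.1.1]
2. cons(a, cons(k(0, cons(cons(a, a), cons(k(cons(cons(0, 0), e), 0), e))), k(k(0, cons(0, e)), 0)))  →  cons(a, cons(0, k(k(0, cons(0, e)), 0)))   [R2 at 2.1]
3. cons(a, cons(0, k(k(0, cons(0, e)), 0)))  →  cons(a, cons(0, k(0, 0)))   [R2 at 2.2.1]
4. cons(a, cons(0, k(0, 0)))  →  cons(a, cons(0, 0))   [R2 at 2.2]

cons(a, cons(0, 0))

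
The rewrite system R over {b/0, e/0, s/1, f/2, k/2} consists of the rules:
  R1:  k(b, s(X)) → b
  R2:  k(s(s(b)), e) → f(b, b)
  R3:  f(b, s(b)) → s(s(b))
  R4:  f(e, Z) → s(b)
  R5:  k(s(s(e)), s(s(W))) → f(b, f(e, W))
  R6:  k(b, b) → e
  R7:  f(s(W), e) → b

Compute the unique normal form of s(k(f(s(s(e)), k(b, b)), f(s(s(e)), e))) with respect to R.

1. s(k(f(s(s(e)), k(b, b)), f(s(s(e)), e)))  →  s(k(f(s(s(e)), e), f(s(s(e)), e)))   [R6 at 1.1.2]
2. s(k(f(s(s(e)), e), f(s(s(e)), e)))  →  s(k(b, f(s(s(e)), e)))   [R7 at 1.1]
3. s(k(b, f(s(s(e)), e)))  →  s(k(b, b))   [R7 at 1.2]
4. s(k(b, b))  →  s(e)   [R6 at 1]

s(e)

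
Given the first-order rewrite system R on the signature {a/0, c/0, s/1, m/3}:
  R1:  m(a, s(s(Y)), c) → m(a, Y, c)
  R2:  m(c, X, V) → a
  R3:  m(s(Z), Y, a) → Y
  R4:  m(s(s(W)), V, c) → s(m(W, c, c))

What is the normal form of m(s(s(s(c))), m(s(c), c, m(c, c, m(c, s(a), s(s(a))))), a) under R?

1. m(s(s(s(c))), m(s(c), c, m(c, c, m(c, s(a), s(s(a))))), a)  →  m(s(c), c, m(c, c, m(c, s(a), s(s(a)))))   [R3 at ε]
2. m(s(c), c, m(c, c, m(c, s(a), s(s(a)))))  →  m(s(c), c, a)   [R2 at 3]
3. m(s(c), c, a)  →  c   [R3 at ε]

c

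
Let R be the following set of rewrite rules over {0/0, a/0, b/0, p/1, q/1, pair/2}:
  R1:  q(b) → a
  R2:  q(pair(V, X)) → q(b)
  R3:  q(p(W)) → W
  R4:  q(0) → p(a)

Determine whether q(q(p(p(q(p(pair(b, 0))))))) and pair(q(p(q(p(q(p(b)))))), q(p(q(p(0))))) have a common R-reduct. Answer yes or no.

Reduce t₁ = q(q(p(p(q(p(pair(b, 0))))))):
1. q(q(p(p(q(p(pair(b, 0)))))))  →  q(p(q(p(pair(b, 0)))))   [R3 at 1]
2. q(p(q(p(pair(b, 0)))))  →  q(p(pair(b, 0)))   [R3 at ε]
3. q(p(pair(b, 0)))  →  pair(b, 0)   [R3 at ε]

Reduce t₂ = pair(q(p(q(p(q(p(b)))))), q(p(q(p(0))))):
1. pair(q(p(q(p(q(p(b)))))), q(p(q(p(0)))))  →  pair(q(p(q(p(b)))), q(p(q(p(0)))))   [R3 at 1]
2. pair(q(p(q(p(b)))), q(p(q(p(0)))))  →  pair(q(p(b)), q(p(q(p(0)))))   [R3 at 1]
3. pair(q(p(b)), q(p(q(p(0)))))  →  pair(b, q(p(q(p(0)))))   [R3 at 1]
4. pair(b, q(p(q(p(0)))))  →  pair(b, q(p(0)))   [R3 at 2]
5. pair(b, q(p(0)))  →  pair(b, 0)   [R3 at 2]

yes — NF(t₁) = pair(b, 0), NF(t₂) = pair(b, 0)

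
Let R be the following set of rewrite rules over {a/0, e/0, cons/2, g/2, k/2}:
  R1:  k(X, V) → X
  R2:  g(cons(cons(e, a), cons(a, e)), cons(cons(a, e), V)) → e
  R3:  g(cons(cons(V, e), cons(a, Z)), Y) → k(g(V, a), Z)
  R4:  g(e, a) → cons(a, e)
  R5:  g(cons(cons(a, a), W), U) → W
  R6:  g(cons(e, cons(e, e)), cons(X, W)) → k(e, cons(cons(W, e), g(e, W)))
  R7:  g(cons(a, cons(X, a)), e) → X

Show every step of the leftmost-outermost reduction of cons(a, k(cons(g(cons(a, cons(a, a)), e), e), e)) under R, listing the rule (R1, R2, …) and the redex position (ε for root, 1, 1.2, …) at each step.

cons(a, cons(a, e))

1. cons(a, k(cons(g(cons(a, cons(a, a)), e), e), e))  →  cons(a, cons(g(cons(a, cons(a, a)), e), e))   [R1 at 2]
2. cons(a, cons(g(cons(a, cons(a, a)), e), e))  →  cons(a, cons(a, e))   [R7 at 2.1]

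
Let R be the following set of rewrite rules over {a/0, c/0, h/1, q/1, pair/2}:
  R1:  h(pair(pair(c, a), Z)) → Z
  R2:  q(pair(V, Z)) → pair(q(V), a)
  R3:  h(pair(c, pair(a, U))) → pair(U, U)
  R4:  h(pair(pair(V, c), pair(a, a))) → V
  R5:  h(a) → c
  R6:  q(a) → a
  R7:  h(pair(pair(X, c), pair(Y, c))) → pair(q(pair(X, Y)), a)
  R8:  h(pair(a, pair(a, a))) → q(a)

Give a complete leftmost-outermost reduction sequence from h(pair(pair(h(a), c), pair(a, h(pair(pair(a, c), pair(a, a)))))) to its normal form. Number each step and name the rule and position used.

1. h(pair(pair(h(a), c), pair(a, h(pair(pair(a, c), pair(a, a))))))  →  h(pair(pair(c, c), pair(a, h(pair(pair(a, c), pair(a, a))))))   [R5 at 1.1.1]
2. h(pair(pair(c, c), pair(a, h(pair(pair(a, c), pair(a, a))))))  →  h(pair(pair(c, c), pair(a, a)))   [R4 at 1.2.2]
3. h(pair(pair(c, c), pair(a, a)))  →  c   [R4 at ε]

c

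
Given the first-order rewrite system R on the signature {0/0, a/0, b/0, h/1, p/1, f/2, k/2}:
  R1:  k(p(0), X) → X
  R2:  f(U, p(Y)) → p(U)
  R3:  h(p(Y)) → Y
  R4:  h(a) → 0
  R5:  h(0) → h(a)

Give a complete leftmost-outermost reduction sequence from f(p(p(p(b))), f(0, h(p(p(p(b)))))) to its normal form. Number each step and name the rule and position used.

p(p(p(p(b))))

1. f(p(p(p(b))), f(0, h(p(p(p(b))))))  →  f(p(p(p(b))), f(0, p(p(b))))   [R3 at 2.2]
2. f(p(p(p(b))), f(0, p(p(b))))  →  f(p(p(p(b))), p(0))   [R2 at 2]
3. f(p(p(p(b))), p(0))  →  p(p(p(p(b))))   [R2 at ε]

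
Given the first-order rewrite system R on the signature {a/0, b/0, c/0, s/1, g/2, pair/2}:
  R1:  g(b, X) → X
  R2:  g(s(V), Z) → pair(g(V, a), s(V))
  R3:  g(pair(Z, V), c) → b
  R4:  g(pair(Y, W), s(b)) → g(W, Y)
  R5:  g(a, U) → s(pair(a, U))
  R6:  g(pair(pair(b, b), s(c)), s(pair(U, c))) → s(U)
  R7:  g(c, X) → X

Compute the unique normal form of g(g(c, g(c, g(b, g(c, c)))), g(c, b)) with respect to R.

b

1. g(g(c, g(c, g(b, g(c, c)))), g(c, b))  →  g(g(c, g(b, g(c, c))), g(c, b))   [R7 at 1]
2. g(g(c, g(b, g(c, c))), g(c, b))  →  g(g(b, g(c, c)), g(c, b))   [R7 at 1]
3. g(g(b, g(c, c)), g(c, b))  →  g(g(c, c), g(c, b))   [R1 at 1]
4. g(g(c, c), g(c, b))  →  g(c, g(c, b))   [R7 at 1]
5. g(c, g(c, b))  →  g(c, b)   [R7 at ε]
6. g(c, b)  →  b   [R7 at ε]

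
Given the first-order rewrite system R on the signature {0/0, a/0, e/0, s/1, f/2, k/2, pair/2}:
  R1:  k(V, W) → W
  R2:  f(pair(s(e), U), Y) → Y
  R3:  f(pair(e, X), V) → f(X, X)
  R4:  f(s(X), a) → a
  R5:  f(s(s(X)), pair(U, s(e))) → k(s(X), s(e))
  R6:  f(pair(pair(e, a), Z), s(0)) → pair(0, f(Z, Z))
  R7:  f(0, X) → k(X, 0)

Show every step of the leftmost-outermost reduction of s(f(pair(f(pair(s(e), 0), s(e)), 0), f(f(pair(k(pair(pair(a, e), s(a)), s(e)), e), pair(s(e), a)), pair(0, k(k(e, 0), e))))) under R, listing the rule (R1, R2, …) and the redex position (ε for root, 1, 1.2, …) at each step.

s(pair(0, e))

1. s(f(pair(f(pair(s(e), 0), s(e)), 0), f(f(pair(k(pair(pair(a, e), s(a)), s(e)), e), pair(s(e), a)), pair(0, k(k(e, 0), e)))))  →  s(f(pair(s(e), 0), f(f(pair(k(pair(pair(a, e), s(a)), s(e)), e), pair(s(e), a)), pair(0, k(k(e, 0), e)))))   [R2 at 1.1.1]
2. s(f(pair(s(e), 0), f(f(pair(k(pair(pair(a, e), s(a)), s(e)), e), pair(s(e), a)), pair(0, k(k(e, 0), e)))))  →  s(f(f(pair(k(pair(pair(a, e), s(a)), s(e)), e), pair(s(e), a)), pair(0, k(k(e, 0), e))))   [R2 at 1]
3. s(f(f(pair(k(pair(pair(a, e), s(a)), s(e)), e), pair(s(e), a)), pair(0, k(k(e, 0), e))))  →  s(f(f(pair(s(e), e), pair(s(e), a)), pair(0, k(k(e, 0), e))))   [R1 at 1.1.1.1]
4. s(f(f(pair(s(e), e), pair(s(e), a)), pair(0, k(k(e, 0), e))))  →  s(f(pair(s(e), a), pair(0, k(k(e, 0), e))))   [R2 at 1.1]
5. s(f(pair(s(e), a), pair(0, k(k(e, 0), e))))  →  s(pair(0, k(k(e, 0), e)))   [R2 at 1]
6. s(pair(0, k(k(e, 0), e)))  →  s(pair(0, e))   [R1 at 1.2]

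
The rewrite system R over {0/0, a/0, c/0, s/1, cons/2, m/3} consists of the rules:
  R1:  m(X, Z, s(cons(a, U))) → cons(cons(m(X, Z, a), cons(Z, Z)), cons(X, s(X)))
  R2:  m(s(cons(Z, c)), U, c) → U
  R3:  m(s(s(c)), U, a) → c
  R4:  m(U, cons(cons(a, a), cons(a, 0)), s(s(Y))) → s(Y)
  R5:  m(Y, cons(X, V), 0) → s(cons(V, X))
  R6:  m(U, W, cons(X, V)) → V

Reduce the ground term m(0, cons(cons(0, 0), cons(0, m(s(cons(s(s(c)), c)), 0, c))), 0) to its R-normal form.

s(cons(cons(0, 0), cons(0, 0)))

1. m(0, cons(cons(0, 0), cons(0, m(s(cons(s(s(c)), c)), 0, c))), 0)  →  s(cons(cons(0, m(s(cons(s(s(c)), c)), 0, c)), cons(0, 0)))   [R5 at ε]
2. s(cons(cons(0, m(s(cons(s(s(c)), c)), 0, c)), cons(0, 0)))  →  s(cons(cons(0, 0), cons(0, 0)))   [R2 at 1.1.2]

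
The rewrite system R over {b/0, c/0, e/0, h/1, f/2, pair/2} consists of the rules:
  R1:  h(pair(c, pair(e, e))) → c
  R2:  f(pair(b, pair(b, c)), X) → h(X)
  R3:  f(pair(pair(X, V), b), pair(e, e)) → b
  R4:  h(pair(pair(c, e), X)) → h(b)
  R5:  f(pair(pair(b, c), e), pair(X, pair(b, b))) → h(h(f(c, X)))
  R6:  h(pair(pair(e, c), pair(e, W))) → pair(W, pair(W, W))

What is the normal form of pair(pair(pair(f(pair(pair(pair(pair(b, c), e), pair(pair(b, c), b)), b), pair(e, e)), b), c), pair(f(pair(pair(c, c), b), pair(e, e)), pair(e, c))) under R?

1. pair(pair(pair(f(pair(pair(pair(pair(b, c), e), pair(pair(b, c), b)), b), pair(e, e)), b), c), pair(f(pair(pair(c, c), b), pair(e, e)), pair(e, c)))  →  pair(pair(pair(b, b), c), pair(f(pair(pair(c, c), b), pair(e, e)), pair(e, c)))   [R3 at 1.1.1]
2. pair(pair(pair(b, b), c), pair(f(pair(pair(c, c), b), pair(e, e)), pair(e, c)))  →  pair(pair(pair(b, b), c), pair(b, pair(e, c)))   [R3 at 2.1]

pair(pair(pair(b, b), c), pair(b, pair(e, c)))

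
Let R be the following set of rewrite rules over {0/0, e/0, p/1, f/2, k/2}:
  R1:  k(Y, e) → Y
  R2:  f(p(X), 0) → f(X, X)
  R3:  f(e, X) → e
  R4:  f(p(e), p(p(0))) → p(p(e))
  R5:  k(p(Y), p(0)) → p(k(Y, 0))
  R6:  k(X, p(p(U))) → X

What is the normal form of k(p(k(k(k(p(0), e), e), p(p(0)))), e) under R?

p(p(0))

1. k(p(k(k(k(p(0), e), e), p(p(0)))), e)  →  p(k(k(k(p(0), e), e), p(p(0))))   [R1 at ε]
2. p(k(k(k(p(0), e), e), p(p(0))))  →  p(k(k(p(0), e), e))   [R6 at 1]
3. p(k(k(p(0), e), e))  →  p(k(p(0), e))   [R1 at 1]
4. p(k(p(0), e))  →  p(p(0))   [R1 at 1]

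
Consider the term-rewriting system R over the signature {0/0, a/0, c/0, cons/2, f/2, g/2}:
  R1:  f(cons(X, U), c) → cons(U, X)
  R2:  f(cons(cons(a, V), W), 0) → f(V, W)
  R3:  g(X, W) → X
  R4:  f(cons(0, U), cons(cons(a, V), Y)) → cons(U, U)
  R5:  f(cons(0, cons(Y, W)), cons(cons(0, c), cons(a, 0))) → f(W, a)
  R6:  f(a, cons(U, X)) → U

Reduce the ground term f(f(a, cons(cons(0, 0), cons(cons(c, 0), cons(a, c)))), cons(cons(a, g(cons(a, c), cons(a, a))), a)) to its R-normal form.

cons(0, 0)

1. f(f(a, cons(cons(0, 0), cons(cons(c, 0), cons(a, c)))), cons(cons(a, g(cons(a, c), cons(a, a))), a))  →  f(cons(0, 0), cons(cons(a, g(cons(a, c), cons(a, a))), a))   [R6 at 1]
2. f(cons(0, 0), cons(cons(a, g(cons(a, c), cons(a, a))), a))  →  cons(0, 0)   [R4 at ε]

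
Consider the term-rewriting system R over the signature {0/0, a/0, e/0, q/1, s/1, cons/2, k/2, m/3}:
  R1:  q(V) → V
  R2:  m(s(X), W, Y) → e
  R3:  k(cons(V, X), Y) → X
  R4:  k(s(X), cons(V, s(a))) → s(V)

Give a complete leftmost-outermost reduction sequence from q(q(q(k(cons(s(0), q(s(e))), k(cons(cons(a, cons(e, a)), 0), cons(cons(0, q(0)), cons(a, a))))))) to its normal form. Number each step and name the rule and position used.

s(e)

1. q(q(q(k(cons(s(0), q(s(e))), k(cons(cons(a, cons(e, a)), 0), cons(cons(0, q(0)), cons(a, a)))))))  →  q(q(k(cons(s(0), q(s(e))), k(cons(cons(a, cons(e, a)), 0), cons(cons(0, q(0)), cons(a, a))))))   [R1 at ε]
2. q(q(k(cons(s(0), q(s(e))), k(cons(cons(a, cons(e, a)), 0), cons(cons(0, q(0)), cons(a, a))))))  →  q(k(cons(s(0), q(s(e))), k(cons(cons(a, cons(e, a)), 0), cons(cons(0, q(0)), cons(a, a)))))   [R1 at ε]
3. q(k(cons(s(0), q(s(e))), k(cons(cons(a, cons(e, a)), 0), cons(cons(0, q(0)), cons(a, a)))))  →  k(cons(s(0), q(s(e))), k(cons(cons(a, cons(e, a)), 0), cons(cons(0, q(0)), cons(a, a))))   [R1 at ε]
4. k(cons(s(0), q(s(e))), k(cons(cons(a, cons(e, a)), 0), cons(cons(0, q(0)), cons(a, a))))  →  q(s(e))   [R3 at ε]
5. q(s(e))  →  s(e)   [R1 at ε]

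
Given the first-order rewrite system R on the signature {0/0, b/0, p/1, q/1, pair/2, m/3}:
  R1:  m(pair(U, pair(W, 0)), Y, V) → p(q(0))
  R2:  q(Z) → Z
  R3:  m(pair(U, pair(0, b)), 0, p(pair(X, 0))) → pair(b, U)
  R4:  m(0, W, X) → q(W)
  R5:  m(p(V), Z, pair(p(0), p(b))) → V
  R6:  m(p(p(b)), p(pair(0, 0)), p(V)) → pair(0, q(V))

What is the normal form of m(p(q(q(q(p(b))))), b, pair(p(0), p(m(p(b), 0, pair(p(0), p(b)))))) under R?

1. m(p(q(q(q(p(b))))), b, pair(p(0), p(m(p(b), 0, pair(p(0), p(b))))))  →  m(p(q(q(p(b)))), b, pair(p(0), p(m(p(b), 0, pair(p(0), p(b))))))   [R2 at 1.1]
2. m(p(q(q(p(b)))), b, pair(p(0), p(m(p(b), 0, pair(p(0), p(b))))))  →  m(p(q(p(b))), b, pair(p(0), p(m(p(b), 0, pair(p(0), p(b))))))   [R2 at 1.1]
3. m(p(q(p(b))), b, pair(p(0), p(m(p(b), 0, pair(p(0), p(b))))))  →  m(p(p(b)), b, pair(p(0), p(m(p(b), 0, pair(p(0), p(b))))))   [R2 at 1.1]
4. m(p(p(b)), b, pair(p(0), p(m(p(b), 0, pair(p(0), p(b))))))  →  m(p(p(b)), b, pair(p(0), p(b)))   [R5 at 3.2.1]
5. m(p(p(b)), b, pair(p(0), p(b)))  →  p(b)   [R5 at ε]

p(b)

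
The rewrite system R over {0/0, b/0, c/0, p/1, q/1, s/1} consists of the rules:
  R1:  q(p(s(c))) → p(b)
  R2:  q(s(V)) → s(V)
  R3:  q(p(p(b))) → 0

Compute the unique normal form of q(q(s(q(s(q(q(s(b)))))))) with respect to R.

1. q(q(s(q(s(q(q(s(b))))))))  →  q(s(q(s(q(q(s(b)))))))   [R2 at 1]
2. q(s(q(s(q(q(s(b)))))))  →  s(q(s(q(q(s(b))))))   [R2 at ε]
3. s(q(s(q(q(s(b))))))  →  s(s(q(q(s(b)))))   [R2 at 1]
4. s(s(q(q(s(b)))))  →  s(s(q(s(b))))   [R2 at 1.1.1]
5. s(s(q(s(b))))  →  s(s(s(b)))   [R2 at 1.1]

s(s(s(b)))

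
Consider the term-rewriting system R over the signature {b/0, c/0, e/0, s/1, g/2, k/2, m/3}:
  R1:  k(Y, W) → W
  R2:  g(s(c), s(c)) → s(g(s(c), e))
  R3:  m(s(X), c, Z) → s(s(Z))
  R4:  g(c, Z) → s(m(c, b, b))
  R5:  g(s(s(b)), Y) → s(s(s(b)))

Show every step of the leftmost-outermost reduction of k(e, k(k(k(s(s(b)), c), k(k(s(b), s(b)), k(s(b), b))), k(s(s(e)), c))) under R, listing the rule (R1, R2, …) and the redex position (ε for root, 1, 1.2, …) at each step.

1. k(e, k(k(k(s(s(b)), c), k(k(s(b), s(b)), k(s(b), b))), k(s(s(e)), c)))  →  k(k(k(s(s(b)), c), k(k(s(b), s(b)), k(s(b), b))), k(s(s(e)), c))   [R1 at ε]
2. k(k(k(s(s(b)), c), k(k(s(b), s(b)), k(s(b), b))), k(s(s(e)), c))  →  k(s(s(e)), c)   [R1 at ε]
3. k(s(s(e)), c)  →  c   [R1 at ε]

c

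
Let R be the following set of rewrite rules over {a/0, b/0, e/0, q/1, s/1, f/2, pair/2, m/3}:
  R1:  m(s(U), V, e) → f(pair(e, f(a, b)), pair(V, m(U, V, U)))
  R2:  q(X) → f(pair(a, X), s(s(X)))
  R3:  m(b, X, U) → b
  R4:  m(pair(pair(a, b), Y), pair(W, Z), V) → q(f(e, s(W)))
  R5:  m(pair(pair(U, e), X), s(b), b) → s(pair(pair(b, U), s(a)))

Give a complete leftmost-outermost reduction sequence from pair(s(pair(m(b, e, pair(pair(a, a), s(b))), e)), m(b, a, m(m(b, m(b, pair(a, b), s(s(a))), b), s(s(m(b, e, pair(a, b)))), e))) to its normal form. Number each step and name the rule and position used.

1. pair(s(pair(m(b, e, pair(pair(a, a), s(b))), e)), m(b, a, m(m(b, m(b, pair(a, b), s(s(a))), b), s(s(m(b, e, pair(a, b)))), e)))  →  pair(s(pair(b, e)), m(b, a, m(m(b, m(b, pair(a, b), s(s(a))), b), s(s(m(b, e, pair(a, b)))), e)))   [R3 at 1.1.1]
2. pair(s(pair(b, e)), m(b, a, m(m(b, m(b, pair(a, b), s(s(a))), b), s(s(m(b, e, pair(a, b)))), e)))  →  pair(s(pair(b, e)), b)   [R3 at 2]

pair(s(pair(b, e)), b)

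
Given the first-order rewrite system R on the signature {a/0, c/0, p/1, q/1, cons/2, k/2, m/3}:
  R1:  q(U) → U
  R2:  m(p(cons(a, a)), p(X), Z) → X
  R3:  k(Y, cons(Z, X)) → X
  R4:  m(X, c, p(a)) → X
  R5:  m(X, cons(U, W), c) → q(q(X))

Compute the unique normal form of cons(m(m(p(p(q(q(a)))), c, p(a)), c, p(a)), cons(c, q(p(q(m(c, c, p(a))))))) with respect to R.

1. cons(m(m(p(p(q(q(a)))), c, p(a)), c, p(a)), cons(c, q(p(q(m(c, c, p(a)))))))  →  cons(m(p(p(q(q(a)))), c, p(a)), cons(c, q(p(q(m(c, c, p(a)))))))   [R4 at 1]
2. cons(m(p(p(q(q(a)))), c, p(a)), cons(c, q(p(q(m(c, c, p(a)))))))  →  cons(p(p(q(q(a)))), cons(c, q(p(q(m(c, c, p(a)))))))   [R4 at 1]
3. cons(p(p(q(q(a)))), cons(c, q(p(q(m(c, c, p(a)))))))  →  cons(p(p(q(a))), cons(c, q(p(q(m(c, c, p(a)))))))   [R1 at 1.1.1]
4. cons(p(p(q(a))), cons(c, q(p(q(m(c, c, p(a)))))))  →  cons(p(p(a)), cons(c, q(p(q(m(c, c, p(a)))))))   [R1 at 1.1.1]
5. cons(p(p(a)), cons(c, q(p(q(m(c, c, p(a)))))))  →  cons(p(p(a)), cons(c, p(q(m(c, c, p(a))))))   [R1 at 2.2]
6. cons(p(p(a)), cons(c, p(q(m(c, c, p(a))))))  →  cons(p(p(a)), cons(c, p(m(c, c, p(a)))))   [R1 at 2.2.1]
7. cons(p(p(a)), cons(c, p(m(c, c, p(a)))))  →  cons(p(p(a)), cons(c, p(c)))   [R4 at 2.2.1]

cons(p(p(a)), cons(c, p(c)))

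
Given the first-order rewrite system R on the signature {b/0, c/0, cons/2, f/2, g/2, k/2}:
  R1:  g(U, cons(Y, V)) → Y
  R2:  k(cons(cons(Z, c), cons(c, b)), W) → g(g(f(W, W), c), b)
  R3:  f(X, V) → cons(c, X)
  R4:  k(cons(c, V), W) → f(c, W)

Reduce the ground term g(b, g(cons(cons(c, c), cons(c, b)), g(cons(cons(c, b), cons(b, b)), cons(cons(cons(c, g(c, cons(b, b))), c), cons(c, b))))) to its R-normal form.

c

1. g(b, g(cons(cons(c, c), cons(c, b)), g(cons(cons(c, b), cons(b, b)), cons(cons(cons(c, g(c, cons(b, b))), c), cons(c, b)))))  →  g(b, g(cons(cons(c, c), cons(c, b)), cons(cons(c, g(c, cons(b, b))), c)))   [R1 at 2.2]
2. g(b, g(cons(cons(c, c), cons(c, b)), cons(cons(c, g(c, cons(b, b))), c)))  →  g(b, cons(c, g(c, cons(b, b))))   [R1 at 2]
3. g(b, cons(c, g(c, cons(b, b))))  →  c   [R1 at ε]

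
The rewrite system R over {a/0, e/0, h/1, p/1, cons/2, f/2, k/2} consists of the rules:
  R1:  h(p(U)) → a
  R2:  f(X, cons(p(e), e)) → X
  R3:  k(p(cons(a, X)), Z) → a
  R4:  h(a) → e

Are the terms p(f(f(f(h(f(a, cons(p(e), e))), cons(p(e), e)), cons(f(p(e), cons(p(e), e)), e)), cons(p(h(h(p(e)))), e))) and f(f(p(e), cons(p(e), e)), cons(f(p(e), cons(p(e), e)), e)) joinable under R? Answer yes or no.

yes — NF(t₁) = p(e), NF(t₂) = p(e)

Reduce t₁ = p(f(f(f(h(f(a, cons(p(e), e))), cons(p(e), e)), cons(f(p(e), cons(p(e), e)), e)), cons(p(h(h(p(e)))), e))):
1. p(f(f(f(h(f(a, cons(p(e), e))), cons(p(e), e)), cons(f(p(e), cons(p(e), e)), e)), cons(p(h(h(p(e)))), e)))  →  p(f(f(h(f(a, cons(p(e), e))), cons(f(p(e), cons(p(e), e)), e)), cons(p(h(h(p(e)))), e)))   [R2 at 1.1.1]
2. p(f(f(h(f(a, cons(p(e), e))), cons(f(p(e), cons(p(e), e)), e)), cons(p(h(h(p(e)))), e)))  →  p(f(f(h(a), cons(f(p(e), cons(p(e), e)), e)), cons(p(h(h(p(e)))), e)))   [R2 at 1.1.1.1]
3. p(f(f(h(a), cons(f(p(e), cons(p(e), e)), e)), cons(p(h(h(p(e)))), e)))  →  p(f(f(e, cons(f(p(e), cons(p(e), e)), e)), cons(p(h(h(p(e)))), e)))   [R4 at 1.1.1]
4. p(f(f(e, cons(f(p(e), cons(p(e), e)), e)), cons(p(h(h(p(e)))), e)))  →  p(f(f(e, cons(p(e), e)), cons(p(h(h(p(e)))), e)))   [R2 at 1.1.2.1]
5. p(f(f(e, cons(p(e), e)), cons(p(h(h(p(e)))), e)))  →  p(f(e, cons(p(h(h(p(e)))), e)))   [R2 at 1.1]
6. p(f(e, cons(p(h(h(p(e)))), e)))  →  p(f(e, cons(p(h(a)), e)))   [R1 at 1.2.1.1.1]
7. p(f(e, cons(p(h(a)), e)))  →  p(f(e, cons(p(e), e)))   [R4 at 1.2.1.1]
8. p(f(e, cons(p(e), e)))  →  p(e)   [R2 at 1]

Reduce t₂ = f(f(p(e), cons(p(e), e)), cons(f(p(e), cons(p(e), e)), e)):
1. f(f(p(e), cons(p(e), e)), cons(f(p(e), cons(p(e), e)), e))  →  f(p(e), cons(f(p(e), cons(p(e), e)), e))   [R2 at 1]
2. f(p(e), cons(f(p(e), cons(p(e), e)), e))  →  f(p(e), cons(p(e), e))   [R2 at 2.1]
3. f(p(e), cons(p(e), e))  →  p(e)   [R2 at ε]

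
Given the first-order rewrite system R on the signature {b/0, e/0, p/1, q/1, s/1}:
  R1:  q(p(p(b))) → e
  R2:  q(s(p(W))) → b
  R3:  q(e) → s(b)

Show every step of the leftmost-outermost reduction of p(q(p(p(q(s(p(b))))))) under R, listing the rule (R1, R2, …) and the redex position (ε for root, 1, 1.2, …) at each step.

1. p(q(p(p(q(s(p(b)))))))  →  p(q(p(p(b))))   [R2 at 1.1.1.1]
2. p(q(p(p(b))))  →  p(e)   [R1 at 1]

p(e)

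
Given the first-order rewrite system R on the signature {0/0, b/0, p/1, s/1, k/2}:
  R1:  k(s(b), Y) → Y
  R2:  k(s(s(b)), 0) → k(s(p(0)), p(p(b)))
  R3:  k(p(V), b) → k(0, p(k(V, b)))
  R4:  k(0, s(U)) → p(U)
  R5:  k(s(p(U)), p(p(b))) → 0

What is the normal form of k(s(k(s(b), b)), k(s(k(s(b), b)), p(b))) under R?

p(b)

1. k(s(k(s(b), b)), k(s(k(s(b), b)), p(b)))  →  k(s(b), k(s(k(s(b), b)), p(b)))   [R1 at 1.1]
2. k(s(b), k(s(k(s(b), b)), p(b)))  →  k(s(k(s(b), b)), p(b))   [R1 at ε]
3. k(s(k(s(b), b)), p(b))  →  k(s(b), p(b))   [R1 at 1.1]
4. k(s(b), p(b))  →  p(b)   [R1 at ε]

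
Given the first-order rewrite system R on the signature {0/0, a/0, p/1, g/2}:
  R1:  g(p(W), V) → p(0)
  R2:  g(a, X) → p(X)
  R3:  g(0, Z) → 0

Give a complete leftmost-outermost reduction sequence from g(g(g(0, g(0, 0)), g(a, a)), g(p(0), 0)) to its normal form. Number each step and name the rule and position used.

1. g(g(g(0, g(0, 0)), g(a, a)), g(p(0), 0))  →  g(g(0, g(a, a)), g(p(0), 0))   [R3 at 1.1]
2. g(g(0, g(a, a)), g(p(0), 0))  →  g(0, g(p(0), 0))   [R3 at 1]
3. g(0, g(p(0), 0))  →  0   [R3 at ε]

0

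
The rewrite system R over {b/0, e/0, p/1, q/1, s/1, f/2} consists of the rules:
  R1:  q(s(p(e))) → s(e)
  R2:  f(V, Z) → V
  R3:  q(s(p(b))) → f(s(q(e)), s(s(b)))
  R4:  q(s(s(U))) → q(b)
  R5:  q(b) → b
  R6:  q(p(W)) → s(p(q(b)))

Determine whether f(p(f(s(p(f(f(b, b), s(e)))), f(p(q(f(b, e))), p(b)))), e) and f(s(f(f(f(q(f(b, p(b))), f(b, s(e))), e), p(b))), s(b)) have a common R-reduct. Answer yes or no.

no — NF(t₁) = p(s(p(b))), NF(t₂) = s(b)

Reduce t₁ = f(p(f(s(p(f(f(b, b), s(e)))), f(p(q(f(b, e))), p(b)))), e):
1. f(p(f(s(p(f(f(b, b), s(e)))), f(p(q(f(b, e))), p(b)))), e)  →  p(f(s(p(f(f(b, b), s(e)))), f(p(q(f(b, e))), p(b))))   [R2 at ε]
2. p(f(s(p(f(f(b, b), s(e)))), f(p(q(f(b, e))), p(b))))  →  p(s(p(f(f(b, b), s(e)))))   [R2 at 1]
3. p(s(p(f(f(b, b), s(e)))))  →  p(s(p(f(b, b))))   [R2 at 1.1.1]
4. p(s(p(f(b, b))))  →  p(s(p(b)))   [R2 at 1.1.1]

Reduce t₂ = f(s(f(f(f(q(f(b, p(b))), f(b, s(e))), e), p(b))), s(b)):
1. f(s(f(f(f(q(f(b, p(b))), f(b, s(e))), e), p(b))), s(b))  →  s(f(f(f(q(f(b, p(b))), f(b, s(e))), e), p(b)))   [R2 at ε]
2. s(f(f(f(q(f(b, p(b))), f(b, s(e))), e), p(b)))  →  s(f(f(q(f(b, p(b))), f(b, s(e))), e))   [R2 at 1]
3. s(f(f(q(f(b, p(b))), f(b, s(e))), e))  →  s(f(q(f(b, p(b))), f(b, s(e))))   [R2 at 1]
4. s(f(q(f(b, p(b))), f(b, s(e))))  →  s(q(f(b, p(b))))   [R2 at 1]
5. s(q(f(b, p(b))))  →  s(q(b))   [R2 at 1.1]
6. s(q(b))  →  s(b)   [R5 at 1]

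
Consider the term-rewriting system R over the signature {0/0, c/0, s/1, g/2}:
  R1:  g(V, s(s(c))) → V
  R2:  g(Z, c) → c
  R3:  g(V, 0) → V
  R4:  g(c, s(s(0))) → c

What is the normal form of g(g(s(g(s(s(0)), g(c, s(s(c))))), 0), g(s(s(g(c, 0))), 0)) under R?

s(c)

1. g(g(s(g(s(s(0)), g(c, s(s(c))))), 0), g(s(s(g(c, 0))), 0))  →  g(s(g(s(s(0)), g(c, s(s(c))))), g(s(s(g(c, 0))), 0))   [R3 at 1]
2. g(s(g(s(s(0)), g(c, s(s(c))))), g(s(s(g(c, 0))), 0))  →  g(s(g(s(s(0)), c)), g(s(s(g(c, 0))), 0))   [R1 at 1.1.2]
3. g(s(g(s(s(0)), c)), g(s(s(g(c, 0))), 0))  →  g(s(c), g(s(s(g(c, 0))), 0))   [R2 at 1.1]
4. g(s(c), g(s(s(g(c, 0))), 0))  →  g(s(c), s(s(g(c, 0))))   [R3 at 2]
5. g(s(c), s(s(g(c, 0))))  →  g(s(c), s(s(c)))   [R3 at 2.1.1]
6. g(s(c), s(s(c)))  →  s(c)   [R1 at ε]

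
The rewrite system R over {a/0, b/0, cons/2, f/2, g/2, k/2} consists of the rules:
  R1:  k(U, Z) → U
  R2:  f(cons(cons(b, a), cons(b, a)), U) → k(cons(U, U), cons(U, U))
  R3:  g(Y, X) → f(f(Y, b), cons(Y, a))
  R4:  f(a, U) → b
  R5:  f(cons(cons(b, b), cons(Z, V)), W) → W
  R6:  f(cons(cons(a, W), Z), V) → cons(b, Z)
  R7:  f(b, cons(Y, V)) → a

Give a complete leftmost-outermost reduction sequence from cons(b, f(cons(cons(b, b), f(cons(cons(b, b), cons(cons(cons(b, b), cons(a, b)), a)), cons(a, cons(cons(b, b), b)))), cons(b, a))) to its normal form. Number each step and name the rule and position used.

1. cons(b, f(cons(cons(b, b), f(cons(cons(b, b), cons(cons(cons(b, b), cons(a, b)), a)), cons(a, cons(cons(b, b), b)))), cons(b, a)))  →  cons(b, f(cons(cons(b, b), cons(a, cons(cons(b, b), b))), cons(b, a)))   [R5 at 2.1.2]
2. cons(b, f(cons(cons(b, b), cons(a, cons(cons(b, b), b))), cons(b, a)))  →  cons(b, cons(b, a))   [R5 at 2]

cons(b, cons(b, a))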